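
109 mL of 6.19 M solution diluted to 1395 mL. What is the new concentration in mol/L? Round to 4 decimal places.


Dilution: M1*V1 = M2*V2, solve for M2.
M2 = M1*V1 / V2
M2 = 6.19 * 109 / 1395
M2 = 674.71 / 1395
M2 = 0.48366308 mol/L, rounded to 4 dp:

0.4837 mol/L


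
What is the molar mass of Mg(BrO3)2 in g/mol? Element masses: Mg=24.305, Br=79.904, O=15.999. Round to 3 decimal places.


M = sum(count * atomic_mass) over atoms.
M = 1*24.305 + 2*79.904 + 6*15.999
M = 24.305 + 159.808 + 95.994
M = 280.107 g/mol, rounded to 3 dp:

280.107 g/mol


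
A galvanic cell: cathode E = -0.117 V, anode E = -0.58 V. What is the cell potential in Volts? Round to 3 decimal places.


Standard cell potential: E_cell = E_cathode - E_anode.
E_cell = -0.117 - (-0.58)
E_cell = 0.463 V, rounded to 3 dp:

0.463 V


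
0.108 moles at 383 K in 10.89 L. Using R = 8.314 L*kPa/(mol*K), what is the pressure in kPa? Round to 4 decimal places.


PV = nRT, solve for P = nRT / V.
nRT = 0.108 * 8.314 * 383 = 343.9003
P = 343.9003 / 10.89
P = 31.57945822 kPa, rounded to 4 dp:

31.5795 kPa


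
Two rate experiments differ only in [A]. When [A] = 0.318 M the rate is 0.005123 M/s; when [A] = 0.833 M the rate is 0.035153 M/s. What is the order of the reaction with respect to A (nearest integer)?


Rate is proportional to [A]^n, so rate2/rate1 = ([A]2/[A]1)^n. Take logs to solve for n.
rate2/rate1 = 0.035153 / 0.005123 = 6.8618
[A]2/[A]1 = 0.833 / 0.318 = 2.6195
n = ln(6.8618) / ln(2.6195) = 2.0
Nearest integer order:

2


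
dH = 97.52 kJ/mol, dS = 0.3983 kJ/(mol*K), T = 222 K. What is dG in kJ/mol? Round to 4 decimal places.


Gibbs: dG = dH - T*dS (consistent units, dS already in kJ/(mol*K)).
T*dS = 222 * 0.3983 = 88.4226
dG = 97.52 - (88.4226)
dG = 9.0974 kJ/mol, rounded to 4 dp:

9.0974 kJ/mol


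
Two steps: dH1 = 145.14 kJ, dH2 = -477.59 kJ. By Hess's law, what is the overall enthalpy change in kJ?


Hess's law: enthalpy is a state function, so add the step enthalpies.
dH_total = dH1 + dH2 = 145.14 + (-477.59)
dH_total = -332.45 kJ:

-332.45 kJ


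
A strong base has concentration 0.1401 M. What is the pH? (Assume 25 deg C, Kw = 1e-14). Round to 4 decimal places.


A strong base dissociates completely, so [OH-] equals the given concentration.
pOH = -log10([OH-]) = -log10(0.1401) = 0.853562
pH = 14 - pOH = 14 - 0.853562
pH = 13.146438, rounded to 4 dp:

13.1464


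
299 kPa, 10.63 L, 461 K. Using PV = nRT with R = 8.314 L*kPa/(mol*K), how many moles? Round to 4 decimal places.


PV = nRT, solve for n = PV / (RT).
PV = 299 * 10.63 = 3178.37
RT = 8.314 * 461 = 3832.754
n = 3178.37 / 3832.754
n = 0.82926533 mol, rounded to 4 dp:

0.8293 mol


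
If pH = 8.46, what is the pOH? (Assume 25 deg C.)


At 25 deg C, pH + pOH = 14.
pOH = 14 - pH = 14 - 8.46
pOH = 5.54:

5.54


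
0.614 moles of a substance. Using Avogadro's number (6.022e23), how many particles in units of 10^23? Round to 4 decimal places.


N = n * NA, then divide by 1e23 for the requested units.
N / 1e23 = n * 6.022
N / 1e23 = 0.614 * 6.022
N / 1e23 = 3.697508, rounded to 4 dp:

3.6975


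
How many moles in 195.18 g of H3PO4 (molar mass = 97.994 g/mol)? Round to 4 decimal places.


n = mass / M
n = 195.18 / 97.994
n = 1.9917546 mol, rounded to 4 dp:

1.9918 mol


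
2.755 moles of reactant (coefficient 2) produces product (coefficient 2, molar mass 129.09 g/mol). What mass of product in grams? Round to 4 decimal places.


Use the coefficient ratio to convert reactant moles to product moles, then multiply by the product's molar mass.
moles_P = moles_R * (coeff_P / coeff_R) = 2.755 * (2/2) = 2.755
mass_P = moles_P * M_P = 2.755 * 129.09
mass_P = 355.64295 g, rounded to 4 dp:

355.6430 g


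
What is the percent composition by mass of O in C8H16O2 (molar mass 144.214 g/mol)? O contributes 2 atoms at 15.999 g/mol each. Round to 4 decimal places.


pct = 100 * (n_elem * M_elem) / M_total
mass_contribution = 2 * 15.999 = 31.998 g/mol
pct = 100 * 31.998 / 144.214
pct = 22.18785971 %, rounded to 4 dp:

22.1879 %


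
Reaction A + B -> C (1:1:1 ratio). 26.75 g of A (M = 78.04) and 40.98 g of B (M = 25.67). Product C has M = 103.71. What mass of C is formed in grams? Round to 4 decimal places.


Find moles of each reactant; the smaller value is the limiting reagent in a 1:1:1 reaction, so moles_C equals moles of the limiter.
n_A = mass_A / M_A = 26.75 / 78.04 = 0.342773 mol
n_B = mass_B / M_B = 40.98 / 25.67 = 1.596416 mol
Limiting reagent: A (smaller), n_limiting = 0.342773 mol
mass_C = n_limiting * M_C = 0.342773 * 103.71
mass_C = 35.54898783 g, rounded to 4 dp:

35.5490 g


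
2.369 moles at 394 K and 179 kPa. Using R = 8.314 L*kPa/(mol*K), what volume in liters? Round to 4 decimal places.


PV = nRT, solve for V = nRT / P.
nRT = 2.369 * 8.314 * 394 = 7760.1712
V = 7760.1712 / 179
V = 43.35291173 L, rounded to 4 dp:

43.3529 L


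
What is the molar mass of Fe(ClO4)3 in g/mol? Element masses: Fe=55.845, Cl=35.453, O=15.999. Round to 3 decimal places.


M = sum(count * atomic_mass) over atoms.
M = 1*55.845 + 3*35.453 + 12*15.999
M = 55.845 + 106.359 + 191.988
M = 354.192 g/mol, rounded to 3 dp:

354.192 g/mol


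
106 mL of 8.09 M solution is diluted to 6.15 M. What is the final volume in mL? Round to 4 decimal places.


Dilution: M1*V1 = M2*V2, solve for V2.
V2 = M1*V1 / M2
V2 = 8.09 * 106 / 6.15
V2 = 857.54 / 6.15
V2 = 139.43739837 mL, rounded to 4 dp:

139.4374 mL


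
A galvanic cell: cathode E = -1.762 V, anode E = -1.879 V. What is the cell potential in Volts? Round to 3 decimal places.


Standard cell potential: E_cell = E_cathode - E_anode.
E_cell = -1.762 - (-1.879)
E_cell = 0.117 V, rounded to 3 dp:

0.117 V


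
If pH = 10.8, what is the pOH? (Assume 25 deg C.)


At 25 deg C, pH + pOH = 14.
pOH = 14 - pH = 14 - 10.8
pOH = 3.2:

3.20


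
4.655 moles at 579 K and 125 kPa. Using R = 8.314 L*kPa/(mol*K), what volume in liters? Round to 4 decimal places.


PV = nRT, solve for V = nRT / P.
nRT = 4.655 * 8.314 * 579 = 22408.2669
V = 22408.2669 / 125
V = 179.2661352 L, rounded to 4 dp:

179.2661 L


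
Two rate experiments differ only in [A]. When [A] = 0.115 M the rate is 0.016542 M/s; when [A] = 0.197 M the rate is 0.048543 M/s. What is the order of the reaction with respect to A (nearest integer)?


Rate is proportional to [A]^n, so rate2/rate1 = ([A]2/[A]1)^n. Take logs to solve for n.
rate2/rate1 = 0.048543 / 0.016542 = 2.9345
[A]2/[A]1 = 0.197 / 0.115 = 1.713
n = ln(2.9345) / ln(1.713) = 2.0
Nearest integer order:

2


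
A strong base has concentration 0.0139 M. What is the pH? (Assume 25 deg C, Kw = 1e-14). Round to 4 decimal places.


A strong base dissociates completely, so [OH-] equals the given concentration.
pOH = -log10([OH-]) = -log10(0.0139) = 1.856985
pH = 14 - pOH = 14 - 1.856985
pH = 12.143015, rounded to 4 dp:

12.1430


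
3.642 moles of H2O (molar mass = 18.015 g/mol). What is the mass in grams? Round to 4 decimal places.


mass = n * M
mass = 3.642 * 18.015
mass = 65.61063 g, rounded to 4 dp:

65.6106 g


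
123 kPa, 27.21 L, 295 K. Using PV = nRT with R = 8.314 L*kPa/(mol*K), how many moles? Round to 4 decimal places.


PV = nRT, solve for n = PV / (RT).
PV = 123 * 27.21 = 3346.83
RT = 8.314 * 295 = 2452.63
n = 3346.83 / 2452.63
n = 1.36458822 mol, rounded to 4 dp:

1.3646 mol


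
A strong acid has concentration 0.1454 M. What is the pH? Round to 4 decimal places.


A strong acid dissociates completely, so [H+] equals the given concentration.
pH = -log10([H+]) = -log10(0.1454)
pH = 0.83743559, rounded to 4 dp:

0.8374


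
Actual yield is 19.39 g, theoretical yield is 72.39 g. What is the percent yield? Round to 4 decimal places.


% yield = 100 * actual / theoretical
% yield = 100 * 19.39 / 72.39
% yield = 26.78546761 %, rounded to 4 dp:

26.7855 %


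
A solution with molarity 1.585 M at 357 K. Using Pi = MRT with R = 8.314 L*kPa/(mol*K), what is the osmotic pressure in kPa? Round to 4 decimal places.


Osmotic pressure (van't Hoff): Pi = M*R*T.
RT = 8.314 * 357 = 2968.098
Pi = 1.585 * 2968.098
Pi = 4704.43533 kPa, rounded to 4 dp:

4704.4353 kPa


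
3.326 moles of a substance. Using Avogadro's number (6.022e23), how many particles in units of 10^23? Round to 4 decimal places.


N = n * NA, then divide by 1e23 for the requested units.
N / 1e23 = n * 6.022
N / 1e23 = 3.326 * 6.022
N / 1e23 = 20.029172, rounded to 4 dp:

20.0292


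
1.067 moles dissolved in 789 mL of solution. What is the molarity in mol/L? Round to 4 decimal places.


Convert volume to liters: V_L = V_mL / 1000.
V_L = 789 / 1000 = 0.789 L
M = n / V_L = 1.067 / 0.789
M = 1.35234474 mol/L, rounded to 4 dp:

1.3523 mol/L


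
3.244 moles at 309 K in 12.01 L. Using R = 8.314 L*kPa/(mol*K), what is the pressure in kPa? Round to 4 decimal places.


PV = nRT, solve for P = nRT / V.
nRT = 3.244 * 8.314 * 309 = 8333.9203
P = 8333.9203 / 12.01
P = 693.91509575 kPa, rounded to 4 dp:

693.9151 kPa


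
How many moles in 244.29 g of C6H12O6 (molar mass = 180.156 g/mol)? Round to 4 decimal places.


n = mass / M
n = 244.29 / 180.156
n = 1.35599147 mol, rounded to 4 dp:

1.3560 mol


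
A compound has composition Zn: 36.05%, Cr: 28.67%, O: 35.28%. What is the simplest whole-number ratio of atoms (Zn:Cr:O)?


Assume 100 g of compound, divide each mass% by atomic mass to get moles, then normalize by the smallest to get a raw atom ratio.
Moles per 100 g: Zn: 36.05/65.38 = 0.5514, Cr: 28.67/51.996 = 0.5514, O: 35.28/15.999 = 2.2051
Raw ratio (divide by min = 0.5514): Zn: 1.0, Cr: 1.0, O: 3.999
Multiply by 1 to clear fractions: Zn: 1.0 ~= 1, Cr: 1.0 ~= 1, O: 3.999 ~= 4
Reduce by GCD to get the simplest whole-number ratio:

1:1:4


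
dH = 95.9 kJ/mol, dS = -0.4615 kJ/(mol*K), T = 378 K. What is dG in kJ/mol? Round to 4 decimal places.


Gibbs: dG = dH - T*dS (consistent units, dS already in kJ/(mol*K)).
T*dS = 378 * -0.4615 = -174.447
dG = 95.9 - (-174.447)
dG = 270.347 kJ/mol, rounded to 4 dp:

270.3470 kJ/mol


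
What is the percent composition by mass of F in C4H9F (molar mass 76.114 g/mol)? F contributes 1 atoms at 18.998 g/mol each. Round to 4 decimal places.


pct = 100 * (n_elem * M_elem) / M_total
mass_contribution = 1 * 18.998 = 18.998 g/mol
pct = 100 * 18.998 / 76.114
pct = 24.95992853 %, rounded to 4 dp:

24.9599 %


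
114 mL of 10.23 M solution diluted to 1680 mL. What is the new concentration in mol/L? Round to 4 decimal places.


Dilution: M1*V1 = M2*V2, solve for M2.
M2 = M1*V1 / V2
M2 = 10.23 * 114 / 1680
M2 = 1166.22 / 1680
M2 = 0.69417857 mol/L, rounded to 4 dp:

0.6942 mol/L


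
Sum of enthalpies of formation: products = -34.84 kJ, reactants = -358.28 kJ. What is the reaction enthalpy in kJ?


dH_rxn = sum(dH_f products) - sum(dH_f reactants)
dH_rxn = -34.84 - (-358.28)
dH_rxn = 323.44 kJ:

323.44 kJ


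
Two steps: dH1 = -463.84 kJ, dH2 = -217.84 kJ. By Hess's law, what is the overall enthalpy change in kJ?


Hess's law: enthalpy is a state function, so add the step enthalpies.
dH_total = dH1 + dH2 = -463.84 + (-217.84)
dH_total = -681.68 kJ:

-681.68 kJ


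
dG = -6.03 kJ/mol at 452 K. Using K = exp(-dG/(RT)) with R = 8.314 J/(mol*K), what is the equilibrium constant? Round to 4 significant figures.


dG is in kJ/mol; multiply by 1000 to match R in J/(mol*K).
RT = 8.314 * 452 = 3757.928 J/mol
exponent = -dG*1000 / (RT) = -(-6.03*1000) / 3757.928 = 1.60460765
K = exp(1.60460765)
K = 4.9759069, rounded to 4 significant figures:

4.976


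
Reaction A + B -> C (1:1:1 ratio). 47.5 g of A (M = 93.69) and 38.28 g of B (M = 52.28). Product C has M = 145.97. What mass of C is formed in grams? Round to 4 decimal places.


Find moles of each reactant; the smaller value is the limiting reagent in a 1:1:1 reaction, so moles_C equals moles of the limiter.
n_A = mass_A / M_A = 47.5 / 93.69 = 0.506991 mol
n_B = mass_B / M_B = 38.28 / 52.28 = 0.732211 mol
Limiting reagent: A (smaller), n_limiting = 0.506991 mol
mass_C = n_limiting * M_C = 0.506991 * 145.97
mass_C = 74.00547627 g, rounded to 4 dp:

74.0055 g


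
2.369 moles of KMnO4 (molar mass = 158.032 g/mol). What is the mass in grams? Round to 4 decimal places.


mass = n * M
mass = 2.369 * 158.032
mass = 374.377808 g, rounded to 4 dp:

374.3778 g


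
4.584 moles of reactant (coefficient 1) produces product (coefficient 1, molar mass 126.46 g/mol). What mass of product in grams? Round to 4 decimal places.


Use the coefficient ratio to convert reactant moles to product moles, then multiply by the product's molar mass.
moles_P = moles_R * (coeff_P / coeff_R) = 4.584 * (1/1) = 4.584
mass_P = moles_P * M_P = 4.584 * 126.46
mass_P = 579.69264 g, rounded to 4 dp:

579.6926 g


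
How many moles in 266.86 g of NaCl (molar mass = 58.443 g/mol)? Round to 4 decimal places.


n = mass / M
n = 266.86 / 58.443
n = 4.56615848 mol, rounded to 4 dp:

4.5662 mol


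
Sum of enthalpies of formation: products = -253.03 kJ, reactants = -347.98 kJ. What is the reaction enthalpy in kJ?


dH_rxn = sum(dH_f products) - sum(dH_f reactants)
dH_rxn = -253.03 - (-347.98)
dH_rxn = 94.95 kJ:

94.95 kJ


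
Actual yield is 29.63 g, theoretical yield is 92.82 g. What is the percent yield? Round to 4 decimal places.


% yield = 100 * actual / theoretical
% yield = 100 * 29.63 / 92.82
% yield = 31.92199957 %, rounded to 4 dp:

31.9220 %


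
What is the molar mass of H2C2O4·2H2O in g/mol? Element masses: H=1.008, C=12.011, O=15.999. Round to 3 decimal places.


M = sum(count * atomic_mass) over atoms.
M = 6*1.008 + 2*12.011 + 6*15.999
M = 6.048 + 24.022 + 95.994
M = 126.064 g/mol, rounded to 3 dp:

126.064 g/mol


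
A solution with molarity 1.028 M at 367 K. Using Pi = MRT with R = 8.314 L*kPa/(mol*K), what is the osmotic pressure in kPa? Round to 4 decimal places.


Osmotic pressure (van't Hoff): Pi = M*R*T.
RT = 8.314 * 367 = 3051.238
Pi = 1.028 * 3051.238
Pi = 3136.672664 kPa, rounded to 4 dp:

3136.6727 kPa


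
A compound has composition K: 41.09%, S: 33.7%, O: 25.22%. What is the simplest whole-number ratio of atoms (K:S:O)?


Assume 100 g of compound, divide each mass% by atomic mass to get moles, then normalize by the smallest to get a raw atom ratio.
Moles per 100 g: K: 41.09/39.098 = 1.0509, S: 33.7/32.065 = 1.051, O: 25.22/15.999 = 1.5763
Raw ratio (divide by min = 1.0509): K: 1.0, S: 1.0, O: 1.5
Multiply by 2 to clear fractions: K: 2.0 ~= 2, S: 2.0 ~= 2, O: 3.0 ~= 3
Reduce by GCD to get the simplest whole-number ratio:

2:2:3


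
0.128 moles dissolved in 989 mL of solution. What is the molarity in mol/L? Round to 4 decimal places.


Convert volume to liters: V_L = V_mL / 1000.
V_L = 989 / 1000 = 0.989 L
M = n / V_L = 0.128 / 0.989
M = 0.12942366 mol/L, rounded to 4 dp:

0.1294 mol/L


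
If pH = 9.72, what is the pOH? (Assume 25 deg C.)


At 25 deg C, pH + pOH = 14.
pOH = 14 - pH = 14 - 9.72
pOH = 4.28:

4.28


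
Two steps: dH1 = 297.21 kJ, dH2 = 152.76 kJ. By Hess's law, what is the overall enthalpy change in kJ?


Hess's law: enthalpy is a state function, so add the step enthalpies.
dH_total = dH1 + dH2 = 297.21 + (152.76)
dH_total = 449.97 kJ:

449.97 kJ


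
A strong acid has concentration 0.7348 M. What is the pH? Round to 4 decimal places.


A strong acid dissociates completely, so [H+] equals the given concentration.
pH = -log10([H+]) = -log10(0.7348)
pH = 0.13383085, rounded to 4 dp:

0.1338


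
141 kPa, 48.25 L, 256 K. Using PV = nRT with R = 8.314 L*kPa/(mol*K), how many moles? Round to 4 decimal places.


PV = nRT, solve for n = PV / (RT).
PV = 141 * 48.25 = 6803.25
RT = 8.314 * 256 = 2128.384
n = 6803.25 / 2128.384
n = 3.19643918 mol, rounded to 4 dp:

3.1964 mol


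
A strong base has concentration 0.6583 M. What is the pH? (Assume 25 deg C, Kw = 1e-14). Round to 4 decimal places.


A strong base dissociates completely, so [OH-] equals the given concentration.
pOH = -log10([OH-]) = -log10(0.6583) = 0.181576
pH = 14 - pOH = 14 - 0.181576
pH = 13.818424, rounded to 4 dp:

13.8184


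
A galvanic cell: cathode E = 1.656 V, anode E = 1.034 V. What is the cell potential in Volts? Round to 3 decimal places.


Standard cell potential: E_cell = E_cathode - E_anode.
E_cell = 1.656 - (1.034)
E_cell = 0.622 V, rounded to 3 dp:

0.622 V


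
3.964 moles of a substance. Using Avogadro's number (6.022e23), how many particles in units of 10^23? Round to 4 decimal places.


N = n * NA, then divide by 1e23 for the requested units.
N / 1e23 = n * 6.022
N / 1e23 = 3.964 * 6.022
N / 1e23 = 23.871208, rounded to 4 dp:

23.8712


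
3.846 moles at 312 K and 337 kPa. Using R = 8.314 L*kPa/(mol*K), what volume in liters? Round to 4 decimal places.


PV = nRT, solve for V = nRT / P.
nRT = 3.846 * 8.314 * 312 = 9976.4009
V = 9976.4009 / 337
V = 29.6035635 L, rounded to 4 dp:

29.6036 L


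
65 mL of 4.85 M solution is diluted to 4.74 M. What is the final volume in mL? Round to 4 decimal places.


Dilution: M1*V1 = M2*V2, solve for V2.
V2 = M1*V1 / M2
V2 = 4.85 * 65 / 4.74
V2 = 315.25 / 4.74
V2 = 66.50843882 mL, rounded to 4 dp:

66.5084 mL


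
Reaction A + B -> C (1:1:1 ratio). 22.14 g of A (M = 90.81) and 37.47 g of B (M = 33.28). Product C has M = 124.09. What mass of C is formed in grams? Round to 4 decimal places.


Find moles of each reactant; the smaller value is the limiting reagent in a 1:1:1 reaction, so moles_C equals moles of the limiter.
n_A = mass_A / M_A = 22.14 / 90.81 = 0.243806 mol
n_B = mass_B / M_B = 37.47 / 33.28 = 1.125901 mol
Limiting reagent: A (smaller), n_limiting = 0.243806 mol
mass_C = n_limiting * M_C = 0.243806 * 124.09
mass_C = 30.25388654 g, rounded to 4 dp:

30.2539 g


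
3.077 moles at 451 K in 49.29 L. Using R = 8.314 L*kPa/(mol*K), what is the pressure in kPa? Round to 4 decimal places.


PV = nRT, solve for P = nRT / V.
nRT = 3.077 * 8.314 * 451 = 11537.5623
P = 11537.5623 / 49.29
P = 234.0751126 kPa, rounded to 4 dp:

234.0751 kPa


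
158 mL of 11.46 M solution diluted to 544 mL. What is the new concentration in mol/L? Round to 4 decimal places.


Dilution: M1*V1 = M2*V2, solve for M2.
M2 = M1*V1 / V2
M2 = 11.46 * 158 / 544
M2 = 1810.68 / 544
M2 = 3.32845588 mol/L, rounded to 4 dp:

3.3285 mol/L


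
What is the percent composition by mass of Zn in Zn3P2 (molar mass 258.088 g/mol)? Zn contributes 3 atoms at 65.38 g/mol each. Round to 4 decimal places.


pct = 100 * (n_elem * M_elem) / M_total
mass_contribution = 3 * 65.38 = 196.14 g/mol
pct = 100 * 196.14 / 258.088
pct = 75.99733424 %, rounded to 4 dp:

75.9973 %


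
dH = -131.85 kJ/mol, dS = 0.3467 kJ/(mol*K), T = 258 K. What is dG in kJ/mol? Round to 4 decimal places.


Gibbs: dG = dH - T*dS (consistent units, dS already in kJ/(mol*K)).
T*dS = 258 * 0.3467 = 89.4486
dG = -131.85 - (89.4486)
dG = -221.2986 kJ/mol, rounded to 4 dp:

-221.2986 kJ/mol


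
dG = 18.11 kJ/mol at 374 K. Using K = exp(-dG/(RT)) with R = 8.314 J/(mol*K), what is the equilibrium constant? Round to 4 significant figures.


dG is in kJ/mol; multiply by 1000 to match R in J/(mol*K).
RT = 8.314 * 374 = 3109.436 J/mol
exponent = -dG*1000 / (RT) = -(18.11*1000) / 3109.436 = -5.82420735
K = exp(-5.82420735)
K = 0.0029551456, rounded to 4 significant figures:

0.002955


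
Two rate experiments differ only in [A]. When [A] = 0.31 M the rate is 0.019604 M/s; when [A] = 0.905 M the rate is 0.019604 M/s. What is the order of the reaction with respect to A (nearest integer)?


Rate is proportional to [A]^n, so rate2/rate1 = ([A]2/[A]1)^n. Take logs to solve for n.
rate2/rate1 = 0.019604 / 0.019604 = 1.0
[A]2/[A]1 = 0.905 / 0.31 = 2.9194
n = ln(1.0) / ln(2.9194) = 0.0
Nearest integer order:

0


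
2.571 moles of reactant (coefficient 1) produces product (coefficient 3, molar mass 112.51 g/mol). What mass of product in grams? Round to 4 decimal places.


Use the coefficient ratio to convert reactant moles to product moles, then multiply by the product's molar mass.
moles_P = moles_R * (coeff_P / coeff_R) = 2.571 * (3/1) = 7.713
mass_P = moles_P * M_P = 7.713 * 112.51
mass_P = 867.78963 g, rounded to 4 dp:

867.7896 g


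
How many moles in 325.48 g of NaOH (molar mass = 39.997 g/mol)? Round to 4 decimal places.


n = mass / M
n = 325.48 / 39.997
n = 8.13761032 mol, rounded to 4 dp:

8.1376 mol


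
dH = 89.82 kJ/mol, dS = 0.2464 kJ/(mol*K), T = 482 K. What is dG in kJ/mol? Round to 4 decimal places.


Gibbs: dG = dH - T*dS (consistent units, dS already in kJ/(mol*K)).
T*dS = 482 * 0.2464 = 118.7648
dG = 89.82 - (118.7648)
dG = -28.9448 kJ/mol, rounded to 4 dp:

-28.9448 kJ/mol


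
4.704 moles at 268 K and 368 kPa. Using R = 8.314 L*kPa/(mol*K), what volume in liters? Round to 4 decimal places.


PV = nRT, solve for V = nRT / P.
nRT = 4.704 * 8.314 * 268 = 10481.227
V = 10481.227 / 368
V = 28.48159511 L, rounded to 4 dp:

28.4816 L


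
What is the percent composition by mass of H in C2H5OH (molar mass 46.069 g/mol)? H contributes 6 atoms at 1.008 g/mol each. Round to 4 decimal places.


pct = 100 * (n_elem * M_elem) / M_total
mass_contribution = 6 * 1.008 = 6.048 g/mol
pct = 100 * 6.048 / 46.069
pct = 13.12813389 %, rounded to 4 dp:

13.1281 %


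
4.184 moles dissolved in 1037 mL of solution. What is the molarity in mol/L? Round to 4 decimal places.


Convert volume to liters: V_L = V_mL / 1000.
V_L = 1037 / 1000 = 1.037 L
M = n / V_L = 4.184 / 1.037
M = 4.03471553 mol/L, rounded to 4 dp:

4.0347 mol/L


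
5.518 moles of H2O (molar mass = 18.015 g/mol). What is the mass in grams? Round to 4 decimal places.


mass = n * M
mass = 5.518 * 18.015
mass = 99.40677 g, rounded to 4 dp:

99.4068 g


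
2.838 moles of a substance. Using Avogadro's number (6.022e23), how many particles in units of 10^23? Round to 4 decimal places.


N = n * NA, then divide by 1e23 for the requested units.
N / 1e23 = n * 6.022
N / 1e23 = 2.838 * 6.022
N / 1e23 = 17.090436, rounded to 4 dp:

17.0904


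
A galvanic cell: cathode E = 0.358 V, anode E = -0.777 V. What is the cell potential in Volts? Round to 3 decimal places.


Standard cell potential: E_cell = E_cathode - E_anode.
E_cell = 0.358 - (-0.777)
E_cell = 1.135 V, rounded to 3 dp:

1.135 V


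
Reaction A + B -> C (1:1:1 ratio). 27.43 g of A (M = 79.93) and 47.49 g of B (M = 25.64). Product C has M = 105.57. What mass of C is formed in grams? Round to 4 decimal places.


Find moles of each reactant; the smaller value is the limiting reagent in a 1:1:1 reaction, so moles_C equals moles of the limiter.
n_A = mass_A / M_A = 27.43 / 79.93 = 0.343175 mol
n_B = mass_B / M_B = 47.49 / 25.64 = 1.852184 mol
Limiting reagent: A (smaller), n_limiting = 0.343175 mol
mass_C = n_limiting * M_C = 0.343175 * 105.57
mass_C = 36.22898475 g, rounded to 4 dp:

36.2290 g


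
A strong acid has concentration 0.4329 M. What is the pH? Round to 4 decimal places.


A strong acid dissociates completely, so [H+] equals the given concentration.
pH = -log10([H+]) = -log10(0.4329)
pH = 0.36361241, rounded to 4 dp:

0.3636


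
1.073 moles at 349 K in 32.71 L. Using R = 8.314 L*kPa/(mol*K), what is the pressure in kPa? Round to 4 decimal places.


PV = nRT, solve for P = nRT / V.
nRT = 1.073 * 8.314 * 349 = 3113.4018
P = 3113.4018 / 32.71
P = 95.18195659 kPa, rounded to 4 dp:

95.1820 kPa


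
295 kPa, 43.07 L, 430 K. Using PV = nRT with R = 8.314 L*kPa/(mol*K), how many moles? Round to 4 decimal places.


PV = nRT, solve for n = PV / (RT).
PV = 295 * 43.07 = 12705.65
RT = 8.314 * 430 = 3575.02
n = 12705.65 / 3575.02
n = 3.55400809 mol, rounded to 4 dp:

3.5540 mol


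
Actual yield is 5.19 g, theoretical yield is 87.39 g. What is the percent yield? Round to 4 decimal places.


% yield = 100 * actual / theoretical
% yield = 100 * 5.19 / 87.39
% yield = 5.93889461 %, rounded to 4 dp:

5.9389 %


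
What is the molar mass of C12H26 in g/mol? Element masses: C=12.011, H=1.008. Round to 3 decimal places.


M = sum(count * atomic_mass) over atoms.
M = 12*12.011 + 26*1.008
M = 144.132 + 26.208
M = 170.34 g/mol, rounded to 3 dp:

170.340 g/mol


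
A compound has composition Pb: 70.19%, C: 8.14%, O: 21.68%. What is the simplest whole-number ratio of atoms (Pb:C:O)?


Assume 100 g of compound, divide each mass% by atomic mass to get moles, then normalize by the smallest to get a raw atom ratio.
Moles per 100 g: Pb: 70.19/207.2 = 0.3388, C: 8.14/12.011 = 0.6777, O: 21.68/15.999 = 1.3551
Raw ratio (divide by min = 0.3388): Pb: 1.0, C: 2.001, O: 4.0
Multiply by 1 to clear fractions: Pb: 1.0 ~= 1, C: 2.001 ~= 2, O: 4.0 ~= 4
Reduce by GCD to get the simplest whole-number ratio:

1:2:4


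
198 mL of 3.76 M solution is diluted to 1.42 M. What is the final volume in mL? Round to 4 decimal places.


Dilution: M1*V1 = M2*V2, solve for V2.
V2 = M1*V1 / M2
V2 = 3.76 * 198 / 1.42
V2 = 744.48 / 1.42
V2 = 524.28169014 mL, rounded to 4 dp:

524.2817 mL


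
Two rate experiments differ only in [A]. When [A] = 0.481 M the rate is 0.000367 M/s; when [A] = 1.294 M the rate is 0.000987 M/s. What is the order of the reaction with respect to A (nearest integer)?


Rate is proportional to [A]^n, so rate2/rate1 = ([A]2/[A]1)^n. Take logs to solve for n.
rate2/rate1 = 0.000987 / 0.000367 = 2.6894
[A]2/[A]1 = 1.294 / 0.481 = 2.6902
n = ln(2.6894) / ln(2.6902) = 1.0
Nearest integer order:

1


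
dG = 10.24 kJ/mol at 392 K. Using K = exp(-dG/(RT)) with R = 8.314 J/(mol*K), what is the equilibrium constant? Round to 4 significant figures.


dG is in kJ/mol; multiply by 1000 to match R in J/(mol*K).
RT = 8.314 * 392 = 3259.088 J/mol
exponent = -dG*1000 / (RT) = -(10.24*1000) / 3259.088 = -3.14198328
K = exp(-3.14198328)
K = 0.043197041, rounded to 4 significant figures:

0.04320


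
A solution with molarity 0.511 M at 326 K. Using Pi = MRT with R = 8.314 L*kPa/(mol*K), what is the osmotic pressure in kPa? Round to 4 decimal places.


Osmotic pressure (van't Hoff): Pi = M*R*T.
RT = 8.314 * 326 = 2710.364
Pi = 0.511 * 2710.364
Pi = 1384.996004 kPa, rounded to 4 dp:

1384.9960 kPa


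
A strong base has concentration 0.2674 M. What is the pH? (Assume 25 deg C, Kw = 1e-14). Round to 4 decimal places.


A strong base dissociates completely, so [OH-] equals the given concentration.
pOH = -log10([OH-]) = -log10(0.2674) = 0.572839
pH = 14 - pOH = 14 - 0.572839
pH = 13.427161, rounded to 4 dp:

13.4272


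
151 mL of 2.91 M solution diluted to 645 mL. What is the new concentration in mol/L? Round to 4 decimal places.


Dilution: M1*V1 = M2*V2, solve for M2.
M2 = M1*V1 / V2
M2 = 2.91 * 151 / 645
M2 = 439.41 / 645
M2 = 0.68125581 mol/L, rounded to 4 dp:

0.6813 mol/L


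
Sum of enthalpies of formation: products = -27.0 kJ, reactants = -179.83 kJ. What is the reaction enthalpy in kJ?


dH_rxn = sum(dH_f products) - sum(dH_f reactants)
dH_rxn = -27.0 - (-179.83)
dH_rxn = 152.83 kJ:

152.83 kJ


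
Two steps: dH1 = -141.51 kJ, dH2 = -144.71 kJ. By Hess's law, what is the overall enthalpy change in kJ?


Hess's law: enthalpy is a state function, so add the step enthalpies.
dH_total = dH1 + dH2 = -141.51 + (-144.71)
dH_total = -286.22 kJ:

-286.22 kJ


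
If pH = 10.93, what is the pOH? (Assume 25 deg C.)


At 25 deg C, pH + pOH = 14.
pOH = 14 - pH = 14 - 10.93
pOH = 3.07:

3.07


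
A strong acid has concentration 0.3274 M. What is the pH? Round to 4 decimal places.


A strong acid dissociates completely, so [H+] equals the given concentration.
pH = -log10([H+]) = -log10(0.3274)
pH = 0.48492132, rounded to 4 dp:

0.4849


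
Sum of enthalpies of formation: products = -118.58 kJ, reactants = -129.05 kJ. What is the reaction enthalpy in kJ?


dH_rxn = sum(dH_f products) - sum(dH_f reactants)
dH_rxn = -118.58 - (-129.05)
dH_rxn = 10.47 kJ:

10.47 kJ


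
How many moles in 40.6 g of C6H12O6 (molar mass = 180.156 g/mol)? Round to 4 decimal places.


n = mass / M
n = 40.6 / 180.156
n = 0.22536024 mol, rounded to 4 dp:

0.2254 mol


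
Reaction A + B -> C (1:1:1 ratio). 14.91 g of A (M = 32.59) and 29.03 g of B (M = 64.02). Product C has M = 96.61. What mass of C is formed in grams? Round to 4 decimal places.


Find moles of each reactant; the smaller value is the limiting reagent in a 1:1:1 reaction, so moles_C equals moles of the limiter.
n_A = mass_A / M_A = 14.91 / 32.59 = 0.457502 mol
n_B = mass_B / M_B = 29.03 / 64.02 = 0.453452 mol
Limiting reagent: B (smaller), n_limiting = 0.453452 mol
mass_C = n_limiting * M_C = 0.453452 * 96.61
mass_C = 43.80799772 g, rounded to 4 dp:

43.8080 g


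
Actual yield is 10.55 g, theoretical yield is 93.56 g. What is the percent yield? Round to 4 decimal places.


% yield = 100 * actual / theoretical
% yield = 100 * 10.55 / 93.56
% yield = 11.2761864 %, rounded to 4 dp:

11.2762 %


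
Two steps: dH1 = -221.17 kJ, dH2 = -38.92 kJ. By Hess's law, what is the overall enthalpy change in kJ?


Hess's law: enthalpy is a state function, so add the step enthalpies.
dH_total = dH1 + dH2 = -221.17 + (-38.92)
dH_total = -260.09 kJ:

-260.09 kJ


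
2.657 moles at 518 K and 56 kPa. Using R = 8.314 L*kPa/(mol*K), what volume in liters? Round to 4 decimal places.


PV = nRT, solve for V = nRT / P.
nRT = 2.657 * 8.314 * 518 = 11442.7744
V = 11442.7744 / 56
V = 204.33525714 L, rounded to 4 dp:

204.3353 L


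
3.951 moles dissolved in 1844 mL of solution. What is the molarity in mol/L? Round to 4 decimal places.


Convert volume to liters: V_L = V_mL / 1000.
V_L = 1844 / 1000 = 1.844 L
M = n / V_L = 3.951 / 1.844
M = 2.14262473 mol/L, rounded to 4 dp:

2.1426 mol/L


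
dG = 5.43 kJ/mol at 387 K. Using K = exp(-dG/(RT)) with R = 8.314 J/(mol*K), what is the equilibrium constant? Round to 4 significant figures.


dG is in kJ/mol; multiply by 1000 to match R in J/(mol*K).
RT = 8.314 * 387 = 3217.518 J/mol
exponent = -dG*1000 / (RT) = -(5.43*1000) / 3217.518 = -1.68763625
K = exp(-1.68763625)
K = 0.1849562, rounded to 4 significant figures:

0.1850


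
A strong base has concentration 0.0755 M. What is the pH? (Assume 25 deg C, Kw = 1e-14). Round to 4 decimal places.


A strong base dissociates completely, so [OH-] equals the given concentration.
pOH = -log10([OH-]) = -log10(0.0755) = 1.122053
pH = 14 - pOH = 14 - 1.122053
pH = 12.877947, rounded to 4 dp:

12.8779


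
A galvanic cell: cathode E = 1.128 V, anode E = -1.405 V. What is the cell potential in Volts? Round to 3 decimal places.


Standard cell potential: E_cell = E_cathode - E_anode.
E_cell = 1.128 - (-1.405)
E_cell = 2.533 V, rounded to 3 dp:

2.533 V


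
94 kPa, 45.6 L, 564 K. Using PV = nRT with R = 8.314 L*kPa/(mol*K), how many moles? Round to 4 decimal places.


PV = nRT, solve for n = PV / (RT).
PV = 94 * 45.6 = 4286.4
RT = 8.314 * 564 = 4689.096
n = 4286.4 / 4689.096
n = 0.91412076 mol, rounded to 4 dp:

0.9141 mol


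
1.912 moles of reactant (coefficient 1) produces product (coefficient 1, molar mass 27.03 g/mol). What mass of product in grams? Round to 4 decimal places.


Use the coefficient ratio to convert reactant moles to product moles, then multiply by the product's molar mass.
moles_P = moles_R * (coeff_P / coeff_R) = 1.912 * (1/1) = 1.912
mass_P = moles_P * M_P = 1.912 * 27.03
mass_P = 51.68136 g, rounded to 4 dp:

51.6814 g


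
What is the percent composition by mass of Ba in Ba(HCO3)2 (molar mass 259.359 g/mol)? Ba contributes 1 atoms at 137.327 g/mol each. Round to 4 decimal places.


pct = 100 * (n_elem * M_elem) / M_total
mass_contribution = 1 * 137.327 = 137.327 g/mol
pct = 100 * 137.327 / 259.359
pct = 52.94861563 %, rounded to 4 dp:

52.9486 %


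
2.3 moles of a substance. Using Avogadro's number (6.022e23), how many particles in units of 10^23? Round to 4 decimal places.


N = n * NA, then divide by 1e23 for the requested units.
N / 1e23 = n * 6.022
N / 1e23 = 2.3 * 6.022
N / 1e23 = 13.8506, rounded to 4 dp:

13.8506


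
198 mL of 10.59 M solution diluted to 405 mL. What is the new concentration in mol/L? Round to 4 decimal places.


Dilution: M1*V1 = M2*V2, solve for M2.
M2 = M1*V1 / V2
M2 = 10.59 * 198 / 405
M2 = 2096.82 / 405
M2 = 5.17733333 mol/L, rounded to 4 dp:

5.1773 mol/L


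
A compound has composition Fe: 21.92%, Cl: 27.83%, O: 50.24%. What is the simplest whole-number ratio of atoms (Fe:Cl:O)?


Assume 100 g of compound, divide each mass% by atomic mass to get moles, then normalize by the smallest to get a raw atom ratio.
Moles per 100 g: Fe: 21.92/55.845 = 0.3925, Cl: 27.83/35.453 = 0.785, O: 50.24/15.999 = 3.1402
Raw ratio (divide by min = 0.3925): Fe: 1.0, Cl: 2.0, O: 8.0
Multiply by 1 to clear fractions: Fe: 1.0 ~= 1, Cl: 2.0 ~= 2, O: 8.0 ~= 8
Reduce by GCD to get the simplest whole-number ratio:

1:2:8


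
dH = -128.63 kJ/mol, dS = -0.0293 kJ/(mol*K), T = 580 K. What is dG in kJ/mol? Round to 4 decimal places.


Gibbs: dG = dH - T*dS (consistent units, dS already in kJ/(mol*K)).
T*dS = 580 * -0.0293 = -16.994
dG = -128.63 - (-16.994)
dG = -111.636 kJ/mol, rounded to 4 dp:

-111.6360 kJ/mol


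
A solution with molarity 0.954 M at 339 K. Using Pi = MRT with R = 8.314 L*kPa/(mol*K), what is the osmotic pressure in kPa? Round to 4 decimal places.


Osmotic pressure (van't Hoff): Pi = M*R*T.
RT = 8.314 * 339 = 2818.446
Pi = 0.954 * 2818.446
Pi = 2688.797484 kPa, rounded to 4 dp:

2688.7975 kPa


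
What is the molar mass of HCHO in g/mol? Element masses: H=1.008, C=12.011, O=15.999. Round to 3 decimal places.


M = sum(count * atomic_mass) over atoms.
M = 2*1.008 + 1*12.011 + 1*15.999
M = 2.016 + 12.011 + 15.999
M = 30.026 g/mol, rounded to 3 dp:

30.026 g/mol


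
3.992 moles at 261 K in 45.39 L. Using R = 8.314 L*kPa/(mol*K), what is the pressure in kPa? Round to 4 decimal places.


PV = nRT, solve for P = nRT / V.
nRT = 3.992 * 8.314 * 261 = 8662.4564
P = 8662.4564 / 45.39
P = 190.84504076 kPa, rounded to 4 dp:

190.8450 kPa


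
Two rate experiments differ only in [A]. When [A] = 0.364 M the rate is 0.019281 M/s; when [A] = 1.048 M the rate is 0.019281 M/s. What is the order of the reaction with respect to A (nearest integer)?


Rate is proportional to [A]^n, so rate2/rate1 = ([A]2/[A]1)^n. Take logs to solve for n.
rate2/rate1 = 0.019281 / 0.019281 = 1.0
[A]2/[A]1 = 1.048 / 0.364 = 2.8791
n = ln(1.0) / ln(2.8791) = 0.0
Nearest integer order:

0


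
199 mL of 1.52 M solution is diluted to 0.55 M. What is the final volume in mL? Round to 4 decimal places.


Dilution: M1*V1 = M2*V2, solve for V2.
V2 = M1*V1 / M2
V2 = 1.52 * 199 / 0.55
V2 = 302.48 / 0.55
V2 = 549.96363636 mL, rounded to 4 dp:

549.9636 mL


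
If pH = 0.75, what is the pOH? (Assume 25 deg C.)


At 25 deg C, pH + pOH = 14.
pOH = 14 - pH = 14 - 0.75
pOH = 13.25:

13.25


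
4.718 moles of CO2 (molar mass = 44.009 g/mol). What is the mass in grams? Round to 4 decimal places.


mass = n * M
mass = 4.718 * 44.009
mass = 207.634462 g, rounded to 4 dp:

207.6345 g


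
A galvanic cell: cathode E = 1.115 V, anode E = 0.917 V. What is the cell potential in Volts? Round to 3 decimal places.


Standard cell potential: E_cell = E_cathode - E_anode.
E_cell = 1.115 - (0.917)
E_cell = 0.198 V, rounded to 3 dp:

0.198 V


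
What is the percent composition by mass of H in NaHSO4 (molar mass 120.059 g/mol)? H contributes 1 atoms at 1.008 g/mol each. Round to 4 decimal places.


pct = 100 * (n_elem * M_elem) / M_total
mass_contribution = 1 * 1.008 = 1.008 g/mol
pct = 100 * 1.008 / 120.059
pct = 0.8395872 %, rounded to 4 dp:

0.8396 %


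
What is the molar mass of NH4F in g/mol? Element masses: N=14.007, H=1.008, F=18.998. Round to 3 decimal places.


M = sum(count * atomic_mass) over atoms.
M = 1*14.007 + 4*1.008 + 1*18.998
M = 14.007 + 4.032 + 18.998
M = 37.037 g/mol, rounded to 3 dp:

37.037 g/mol


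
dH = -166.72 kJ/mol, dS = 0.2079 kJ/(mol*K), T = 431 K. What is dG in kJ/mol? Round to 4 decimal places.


Gibbs: dG = dH - T*dS (consistent units, dS already in kJ/(mol*K)).
T*dS = 431 * 0.2079 = 89.6049
dG = -166.72 - (89.6049)
dG = -256.3249 kJ/mol, rounded to 4 dp:

-256.3249 kJ/mol


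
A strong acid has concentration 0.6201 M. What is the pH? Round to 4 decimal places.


A strong acid dissociates completely, so [H+] equals the given concentration.
pH = -log10([H+]) = -log10(0.6201)
pH = 0.20753827, rounded to 4 dp:

0.2075


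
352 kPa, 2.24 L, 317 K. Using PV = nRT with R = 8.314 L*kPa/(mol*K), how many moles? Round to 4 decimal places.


PV = nRT, solve for n = PV / (RT).
PV = 352 * 2.24 = 788.48
RT = 8.314 * 317 = 2635.538
n = 788.48 / 2635.538
n = 0.29917231 mol, rounded to 4 dp:

0.2992 mol


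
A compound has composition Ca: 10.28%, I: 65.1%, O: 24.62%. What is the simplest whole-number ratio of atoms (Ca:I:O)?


Assume 100 g of compound, divide each mass% by atomic mass to get moles, then normalize by the smallest to get a raw atom ratio.
Moles per 100 g: Ca: 10.28/40.078 = 0.2565, I: 65.1/126.904 = 0.513, O: 24.62/15.999 = 1.5388
Raw ratio (divide by min = 0.2565): Ca: 1.0, I: 2.0, O: 5.999
Multiply by 1 to clear fractions: Ca: 1.0 ~= 1, I: 2.0 ~= 2, O: 5.999 ~= 6
Reduce by GCD to get the simplest whole-number ratio:

1:2:6


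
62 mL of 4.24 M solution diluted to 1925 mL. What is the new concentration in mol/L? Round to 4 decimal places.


Dilution: M1*V1 = M2*V2, solve for M2.
M2 = M1*V1 / V2
M2 = 4.24 * 62 / 1925
M2 = 262.88 / 1925
M2 = 0.13656104 mol/L, rounded to 4 dp:

0.1366 mol/L


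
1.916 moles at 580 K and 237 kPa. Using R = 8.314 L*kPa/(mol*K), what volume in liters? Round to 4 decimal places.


PV = nRT, solve for V = nRT / P.
nRT = 1.916 * 8.314 * 580 = 9239.1819
V = 9239.1819 / 237
V = 38.98388987 L, rounded to 4 dp:

38.9839 L


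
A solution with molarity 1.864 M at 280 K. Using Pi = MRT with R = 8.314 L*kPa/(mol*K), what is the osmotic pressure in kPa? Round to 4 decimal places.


Osmotic pressure (van't Hoff): Pi = M*R*T.
RT = 8.314 * 280 = 2327.92
Pi = 1.864 * 2327.92
Pi = 4339.24288 kPa, rounded to 4 dp:

4339.2429 kPa


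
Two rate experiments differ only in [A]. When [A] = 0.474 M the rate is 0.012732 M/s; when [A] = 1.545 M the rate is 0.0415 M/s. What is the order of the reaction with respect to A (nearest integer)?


Rate is proportional to [A]^n, so rate2/rate1 = ([A]2/[A]1)^n. Take logs to solve for n.
rate2/rate1 = 0.0415 / 0.012732 = 3.2595
[A]2/[A]1 = 1.545 / 0.474 = 3.2595
n = ln(3.2595) / ln(3.2595) = 1.0
Nearest integer order:

1


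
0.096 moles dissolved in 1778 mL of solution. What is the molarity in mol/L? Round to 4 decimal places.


Convert volume to liters: V_L = V_mL / 1000.
V_L = 1778 / 1000 = 1.778 L
M = n / V_L = 0.096 / 1.778
M = 0.05399325 mol/L, rounded to 4 dp:

0.0540 mol/L


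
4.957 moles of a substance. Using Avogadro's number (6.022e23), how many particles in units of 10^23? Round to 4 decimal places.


N = n * NA, then divide by 1e23 for the requested units.
N / 1e23 = n * 6.022
N / 1e23 = 4.957 * 6.022
N / 1e23 = 29.851054, rounded to 4 dp:

29.8511


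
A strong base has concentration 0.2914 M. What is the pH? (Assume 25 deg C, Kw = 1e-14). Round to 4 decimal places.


A strong base dissociates completely, so [OH-] equals the given concentration.
pOH = -log10([OH-]) = -log10(0.2914) = 0.53551
pH = 14 - pOH = 14 - 0.53551
pH = 13.46449, rounded to 4 dp:

13.4645


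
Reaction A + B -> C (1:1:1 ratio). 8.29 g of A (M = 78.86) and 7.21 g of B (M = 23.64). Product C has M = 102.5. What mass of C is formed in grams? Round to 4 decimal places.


Find moles of each reactant; the smaller value is the limiting reagent in a 1:1:1 reaction, so moles_C equals moles of the limiter.
n_A = mass_A / M_A = 8.29 / 78.86 = 0.105123 mol
n_B = mass_B / M_B = 7.21 / 23.64 = 0.304992 mol
Limiting reagent: A (smaller), n_limiting = 0.105123 mol
mass_C = n_limiting * M_C = 0.105123 * 102.5
mass_C = 10.7751075 g, rounded to 4 dp:

10.7751 g
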